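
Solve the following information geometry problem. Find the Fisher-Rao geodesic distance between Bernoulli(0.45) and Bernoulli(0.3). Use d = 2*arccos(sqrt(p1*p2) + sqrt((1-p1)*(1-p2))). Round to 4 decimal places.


Geodesic distance on Bernoulli manifold:
d(p1,p2) = 2*arccos(sqrt(p1*p2) + sqrt((1-p1)*(1-p2))).
sqrt(p1*p2) = sqrt(0.45*0.3) = 0.367423.
sqrt((1-p1)*(1-p2)) = sqrt(0.55*0.7) = 0.620484.
arg = 0.367423 + 0.620484 = 0.987907.
d = 2*arccos(0.987907) = 0.3113

0.3113


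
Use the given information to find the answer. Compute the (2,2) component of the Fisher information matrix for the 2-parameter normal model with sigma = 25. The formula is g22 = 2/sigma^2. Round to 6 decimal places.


For the 2-parameter normal family, the Fisher metric has:
  g11 = 1/sigma^2, g22 = 2/sigma^2.
sigma = 25, sigma^2 = 625.
g22 = 0.003200

0.003200


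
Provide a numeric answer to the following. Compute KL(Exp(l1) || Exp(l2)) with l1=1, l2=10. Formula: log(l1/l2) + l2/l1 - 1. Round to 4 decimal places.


KL divergence for exponential family:
KL = log(l1/l2) + l2/l1 - 1.
log(1/10) = -2.302585.
10/1 = 10.0.
KL = -2.302585 + 10.0 - 1 = 6.6974

6.6974


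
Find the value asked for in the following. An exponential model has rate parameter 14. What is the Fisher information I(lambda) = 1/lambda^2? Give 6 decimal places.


Fisher information for exponential: I(lambda) = 1/lambda^2.
lambda = 14, lambda^2 = 196.
I = 1/196 = 0.005102

0.005102


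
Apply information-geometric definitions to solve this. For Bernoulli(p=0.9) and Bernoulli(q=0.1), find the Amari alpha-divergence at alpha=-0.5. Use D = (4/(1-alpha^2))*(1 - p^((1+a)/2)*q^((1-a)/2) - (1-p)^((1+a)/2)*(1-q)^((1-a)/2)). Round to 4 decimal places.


Amari alpha-divergence:
D = (4/(1-alpha^2))*(1 - p^((1+a)/2)*q^((1-a)/2) - (1-p)^((1+a)/2)*(1-q)^((1-a)/2)).
alpha = -0.5, p = 0.9, q = 0.1.
e1 = (1+alpha)/2 = 0.25, e2 = (1-alpha)/2 = 0.75.
t1 = p^e1 * q^e2 = 0.9^0.25 * 0.1^0.75 = 0.173205.
t2 = (1-p)^e1 * (1-q)^e2 = 0.1^0.25 * 0.9^0.75 = 0.519615.
4/(1-alpha^2) = 5.333333.
D = 5.333333*(1 - 0.173205 - 0.519615) = 1.6383

1.6383


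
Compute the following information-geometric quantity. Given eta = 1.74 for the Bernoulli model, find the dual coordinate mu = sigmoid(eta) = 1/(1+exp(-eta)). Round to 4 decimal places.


Dual coordinate (expectation parameter) for Bernoulli:
mu = 1/(1+exp(-eta)).
eta = 1.74.
exp(-eta) = exp(-1.74) = 0.17552.
mu = 1/(1+0.17552) = 0.8507

0.8507


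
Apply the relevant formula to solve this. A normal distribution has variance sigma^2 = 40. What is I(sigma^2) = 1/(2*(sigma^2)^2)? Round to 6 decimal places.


Fisher information for variance: I(sigma^2) = 1/(2*sigma^4).
sigma^2 = 40, so sigma^4 = 1600.
I = 1/(2*1600) = 1/3200 = 0.000313

0.000313


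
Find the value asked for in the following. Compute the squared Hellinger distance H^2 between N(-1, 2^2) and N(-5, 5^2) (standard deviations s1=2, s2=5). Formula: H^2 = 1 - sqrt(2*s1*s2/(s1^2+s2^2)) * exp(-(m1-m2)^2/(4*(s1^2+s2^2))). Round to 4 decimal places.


Squared Hellinger distance for Gaussians:
H^2 = 1 - sqrt(2*s1*s2/(s1^2+s2^2)) * exp(-(m1-m2)^2/(4*(s1^2+s2^2))).
s1^2 = 4, s2^2 = 25, s1^2+s2^2 = 29.
sqrt(2*2*5/(29)) = 0.830455.
(m1-m2)^2 = (4)^2 = 16.
exp(-16/(4*29)) = exp(-0.137931) = 0.871159.
H^2 = 1 - 0.830455*0.871159 = 0.2765

0.2765


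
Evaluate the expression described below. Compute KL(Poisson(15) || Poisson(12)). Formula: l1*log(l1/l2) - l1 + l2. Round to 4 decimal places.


KL divergence for Poisson:
KL = l1*log(l1/l2) - l1 + l2.
l1 = 15, l2 = 12.
log(15/12) = 0.223144.
l1*log(l1/l2) = 15 * 0.223144 = 3.347153.
KL = 3.347153 - 15 + 12 = 0.3472

0.3472


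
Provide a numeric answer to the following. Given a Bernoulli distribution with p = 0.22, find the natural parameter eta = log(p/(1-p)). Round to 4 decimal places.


Natural parameter for Bernoulli: eta = log(p/(1-p)).
p = 0.22, 1-p = 0.78.
p/(1-p) = 0.282051.
eta = log(0.282051) = -1.2657

-1.2657


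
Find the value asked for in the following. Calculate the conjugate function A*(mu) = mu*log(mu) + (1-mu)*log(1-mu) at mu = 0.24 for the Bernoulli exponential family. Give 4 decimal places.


Legendre transform for Bernoulli:
A*(mu) = mu*log(mu) + (1-mu)*log(1-mu).
mu = 0.24, 1-mu = 0.76.
mu*log(mu) = 0.24*log(0.24) = -0.342508.
(1-mu)*log(1-mu) = 0.76*log(0.76) = -0.208572.
A* = -0.342508 + -0.208572 = -0.5511

-0.5511


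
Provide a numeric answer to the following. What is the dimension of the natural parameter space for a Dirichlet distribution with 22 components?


Exponential family dimension calculation:
Dirichlet with 22 components has 22 natural parameters.

22


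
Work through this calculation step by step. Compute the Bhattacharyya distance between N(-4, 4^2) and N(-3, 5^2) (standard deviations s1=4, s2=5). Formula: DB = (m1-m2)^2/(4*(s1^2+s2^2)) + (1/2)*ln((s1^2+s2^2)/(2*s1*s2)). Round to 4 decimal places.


Bhattacharyya distance between two Gaussians:
DB = (m1-m2)^2/(4*(s1^2+s2^2)) + (1/2)*ln((s1^2+s2^2)/(2*s1*s2)).
(m1-m2)^2 = (-1)^2 = 1.
s1^2+s2^2 = 16 + 25 = 41.
term1 = 1/164 = 0.006098.
term2 = 0.5*ln(41/40.0) = 0.012346.
DB = 0.006098 + 0.012346 = 0.0184

0.0184


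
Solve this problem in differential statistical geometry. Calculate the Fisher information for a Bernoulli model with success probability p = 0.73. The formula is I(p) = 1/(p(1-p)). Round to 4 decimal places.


For Bernoulli(p), Fisher information is I(p) = 1/(p*(1-p)).
p = 0.73, 1-p = 0.27.
p*(1-p) = 0.1971.
I(p) = 1/0.1971 = 5.0736

5.0736


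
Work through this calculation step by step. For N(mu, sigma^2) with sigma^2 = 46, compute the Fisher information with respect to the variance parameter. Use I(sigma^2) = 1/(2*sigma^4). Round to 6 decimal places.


Fisher information for variance: I(sigma^2) = 1/(2*sigma^4).
sigma^2 = 46, so sigma^4 = 2116.
I = 1/(2*2116) = 1/4232 = 0.000236

0.000236


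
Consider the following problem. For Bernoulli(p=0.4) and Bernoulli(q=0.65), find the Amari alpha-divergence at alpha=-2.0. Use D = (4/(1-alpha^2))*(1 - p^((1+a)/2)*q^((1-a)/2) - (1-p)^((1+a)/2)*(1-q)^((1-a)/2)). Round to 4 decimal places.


Amari alpha-divergence:
D = (4/(1-alpha^2))*(1 - p^((1+a)/2)*q^((1-a)/2) - (1-p)^((1+a)/2)*(1-q)^((1-a)/2)).
alpha = -2.0, p = 0.4, q = 0.65.
e1 = (1+alpha)/2 = -0.5, e2 = (1-alpha)/2 = 1.5.
t1 = p^e1 * q^e2 = 0.4^-0.5 * 0.65^1.5 = 0.828591.
t2 = (1-p)^e1 * (1-q)^e2 = 0.6^-0.5 * 0.35^1.5 = 0.267317.
4/(1-alpha^2) = -1.333333.
D = -1.333333*(1 - 0.828591 - 0.267317) = 0.1279

0.1279


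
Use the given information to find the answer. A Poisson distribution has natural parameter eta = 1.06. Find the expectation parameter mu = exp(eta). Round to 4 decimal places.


Expectation parameter for Poisson exponential family:
mu = exp(eta).
eta = 1.06.
mu = exp(1.06) = 2.8864

2.8864


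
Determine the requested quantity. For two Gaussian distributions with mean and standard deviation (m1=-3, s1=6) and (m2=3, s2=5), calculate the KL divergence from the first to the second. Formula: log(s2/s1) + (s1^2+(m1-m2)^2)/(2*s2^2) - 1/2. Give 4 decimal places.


KL divergence between normal distributions:
KL = log(s2/s1) + (s1^2 + (m1-m2)^2)/(2*s2^2) - 1/2.
log(5/6) = -0.182322.
(6^2 + (-3-3)^2)/(2*5^2) = (36 + 36)/50 = 1.44.
KL = -0.182322 + 1.44 - 0.5 = 0.7577

0.7577


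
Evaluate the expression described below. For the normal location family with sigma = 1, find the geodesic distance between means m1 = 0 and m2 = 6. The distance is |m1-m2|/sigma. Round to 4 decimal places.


On the fixed-variance normal subfamily, geodesic distance = |m1-m2|/sigma.
|0 - 6| = 6.
sigma = 1.
d = 6/1 = 6.0000

6.0000


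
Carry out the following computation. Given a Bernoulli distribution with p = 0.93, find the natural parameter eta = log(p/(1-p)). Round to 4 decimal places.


Natural parameter for Bernoulli: eta = log(p/(1-p)).
p = 0.93, 1-p = 0.07.
p/(1-p) = 13.285714.
eta = log(13.285714) = 2.5867

2.5867


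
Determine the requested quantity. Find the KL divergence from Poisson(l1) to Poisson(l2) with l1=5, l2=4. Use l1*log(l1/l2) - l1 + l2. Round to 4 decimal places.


KL divergence for Poisson:
KL = l1*log(l1/l2) - l1 + l2.
l1 = 5, l2 = 4.
log(5/4) = 0.223144.
l1*log(l1/l2) = 5 * 0.223144 = 1.115718.
KL = 1.115718 - 5 + 4 = 0.1157

0.1157


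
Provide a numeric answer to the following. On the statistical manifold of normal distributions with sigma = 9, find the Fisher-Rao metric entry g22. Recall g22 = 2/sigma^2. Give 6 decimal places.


For the 2-parameter normal family, the Fisher metric has:
  g11 = 1/sigma^2, g22 = 2/sigma^2.
sigma = 9, sigma^2 = 81.
g22 = 0.024691

0.024691


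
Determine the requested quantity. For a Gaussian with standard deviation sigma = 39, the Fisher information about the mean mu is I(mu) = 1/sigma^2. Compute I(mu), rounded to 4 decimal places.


The Fisher information for the mean of a normal distribution is I(mu) = 1/sigma^2.
sigma = 39, so sigma^2 = 1521.
I(mu) = 1/1521 = 0.0007

0.0007


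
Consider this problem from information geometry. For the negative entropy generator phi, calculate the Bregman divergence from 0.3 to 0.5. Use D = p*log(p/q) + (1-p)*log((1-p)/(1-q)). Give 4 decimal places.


Bregman divergence with negative entropy generator:
D = p*log(p/q) + (1-p)*log((1-p)/(1-q)).
p = 0.3, q = 0.5.
p*log(p/q) = 0.3*log(0.3/0.5) = -0.153248.
(1-p)*log((1-p)/(1-q)) = 0.7*log(0.7/0.5) = 0.235531.
D = -0.153248 + 0.235531 = 0.0823

0.0823


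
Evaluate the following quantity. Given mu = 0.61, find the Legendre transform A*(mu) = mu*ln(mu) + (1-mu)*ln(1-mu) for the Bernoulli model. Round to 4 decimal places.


Legendre transform for Bernoulli:
A*(mu) = mu*log(mu) + (1-mu)*log(1-mu).
mu = 0.61, 1-mu = 0.39.
mu*log(mu) = 0.61*log(0.61) = -0.301521.
(1-mu)*log(1-mu) = 0.39*log(0.39) = -0.367227.
A* = -0.301521 + -0.367227 = -0.6687

-0.6687


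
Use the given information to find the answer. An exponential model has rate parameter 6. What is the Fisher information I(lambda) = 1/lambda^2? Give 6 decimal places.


Fisher information for exponential: I(lambda) = 1/lambda^2.
lambda = 6, lambda^2 = 36.
I = 1/36 = 0.027778

0.027778


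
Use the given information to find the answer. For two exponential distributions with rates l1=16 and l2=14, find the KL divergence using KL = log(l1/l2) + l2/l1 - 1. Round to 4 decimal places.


KL divergence for exponential family:
KL = log(l1/l2) + l2/l1 - 1.
log(16/14) = 0.133531.
14/16 = 0.875.
KL = 0.133531 + 0.875 - 1 = 0.0085

0.0085


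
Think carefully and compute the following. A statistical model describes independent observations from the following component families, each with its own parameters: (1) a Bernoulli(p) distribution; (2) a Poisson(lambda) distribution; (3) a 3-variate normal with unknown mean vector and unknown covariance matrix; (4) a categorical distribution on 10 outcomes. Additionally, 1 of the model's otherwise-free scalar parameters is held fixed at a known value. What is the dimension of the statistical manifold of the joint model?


The dimension of a statistical manifold equals the number of free
(independent) real parameters of the model. For a product of independent
blocks the parameter counts add.
- Bernoulli (p): 1.
- Poisson (lambda): 1.
- 3-variate normal: 3 (mean) + 3*4/2 = 6 (symmetric covariance) = 9.
- categorical on 10 outcomes (probabilities sum to 1): 10-1 = 9.
Total = 1 + 1 + 9 + 9 = 20.
1 parameter(s) fixed at known values: 20 - 1 = 19.
Dimension = 19

19


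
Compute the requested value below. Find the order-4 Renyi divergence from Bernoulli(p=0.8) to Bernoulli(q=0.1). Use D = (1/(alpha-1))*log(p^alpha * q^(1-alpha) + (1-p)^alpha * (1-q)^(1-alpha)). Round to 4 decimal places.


Renyi divergence of order alpha between Bernoulli distributions:
D = (1/(alpha-1))*log(p^alpha * q^(1-alpha) + (1-p)^alpha * (1-q)^(1-alpha)).
alpha = 4, p = 0.8, q = 0.1.
p^alpha * q^(1-alpha) = 0.8^4 * 0.1^-3 = 409.6.
(1-p)^alpha * (1-q)^(1-alpha) = 0.2^4 * 0.9^-3 = 0.002195.
sum = 409.6 + 0.002195 = 409.602195.
D = (1/3)*log(409.602195) = 2.0051

2.0051


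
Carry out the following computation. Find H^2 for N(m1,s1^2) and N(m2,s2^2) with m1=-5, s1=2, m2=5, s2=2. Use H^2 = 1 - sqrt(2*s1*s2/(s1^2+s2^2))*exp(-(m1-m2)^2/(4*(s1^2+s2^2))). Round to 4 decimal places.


Squared Hellinger distance for Gaussians:
H^2 = 1 - sqrt(2*s1*s2/(s1^2+s2^2)) * exp(-(m1-m2)^2/(4*(s1^2+s2^2))).
s1^2 = 4, s2^2 = 4, s1^2+s2^2 = 8.
sqrt(2*2*2/(8)) = 1.0.
(m1-m2)^2 = (-10)^2 = 100.
exp(-100/(4*8)) = exp(-3.125) = 0.043937.
H^2 = 1 - 1.0*0.043937 = 0.9561

0.9561


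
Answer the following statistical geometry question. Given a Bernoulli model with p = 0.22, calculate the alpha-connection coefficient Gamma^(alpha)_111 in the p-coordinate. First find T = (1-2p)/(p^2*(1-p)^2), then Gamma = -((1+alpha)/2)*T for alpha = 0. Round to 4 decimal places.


Skewness (Amari-Chentsov) tensor: T = (1-2p)/(p^2*(1-p)^2).
p = 0.22, 1-2p = 0.56, p^2 = 0.0484, (1-p)^2 = 0.6084.
T = 0.56/(0.0484 * 0.6084) = 19.017502.
In the p-coordinate, Gamma^(alpha) = Gamma^(0) - (alpha/2)*T with Gamma^(0) = (1/2)*g'(p) = -T/2,
so Gamma^(alpha) = -((1+alpha)/2)*T.
alpha = 0, -(1+alpha)/2 = -0.5.
Gamma = -0.5 * 19.017502 = -9.5088

-9.5088


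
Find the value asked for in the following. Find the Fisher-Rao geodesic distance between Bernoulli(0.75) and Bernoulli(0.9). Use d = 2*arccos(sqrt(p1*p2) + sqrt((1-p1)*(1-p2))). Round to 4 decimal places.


Geodesic distance on Bernoulli manifold:
d(p1,p2) = 2*arccos(sqrt(p1*p2) + sqrt((1-p1)*(1-p2))).
sqrt(p1*p2) = sqrt(0.75*0.9) = 0.821584.
sqrt((1-p1)*(1-p2)) = sqrt(0.25*0.1) = 0.158114.
arg = 0.821584 + 0.158114 = 0.979698.
d = 2*arccos(0.979698) = 0.4037

0.4037


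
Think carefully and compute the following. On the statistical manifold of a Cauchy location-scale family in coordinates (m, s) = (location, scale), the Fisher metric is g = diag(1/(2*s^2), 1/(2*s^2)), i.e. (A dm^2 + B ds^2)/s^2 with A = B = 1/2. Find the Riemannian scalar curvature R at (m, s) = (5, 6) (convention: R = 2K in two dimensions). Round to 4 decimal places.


The metric has the form g = (A dm^2 + B ds^2)/s^2 with A = 1/2, B = 1/2.
Substitute u = sqrt(A/B)*m: g = B*(du^2 + ds^2)/s^2, i.e. B times the
Poincare upper half-plane metric, which has constant Gaussian curvature -1.
Scaling a 2D metric by a constant c divides the Gaussian curvature by c,
so K = -1/B = -1/(1/2) = -2.0000 everywhere (the point (m, s) = (5, 6) is irrelevant:
the curvature is constant).
Scalar curvature in dimension 2: R = 2K = -2/(1/2) = -4.0000.

-4.0000


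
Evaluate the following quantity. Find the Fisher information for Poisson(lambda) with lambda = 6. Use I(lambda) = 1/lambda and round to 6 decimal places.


Fisher information for Poisson: I(lambda) = 1/lambda.
lambda = 6.
I(lambda) = 1/6 = 0.166667

0.166667


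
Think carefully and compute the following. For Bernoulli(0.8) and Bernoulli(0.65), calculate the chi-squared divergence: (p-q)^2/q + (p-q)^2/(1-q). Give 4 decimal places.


Chi-squared divergence between Bernoulli distributions:
chi^2 = (p-q)^2/q + (p-q)^2/(1-q).
p = 0.8, q = 0.65, p-q = 0.15.
(p-q)^2 = 0.0225.
term1 = 0.0225/0.65 = 0.034615.
term2 = 0.0225/0.35 = 0.064286.
chi^2 = 0.034615 + 0.064286 = 0.0989

0.0989


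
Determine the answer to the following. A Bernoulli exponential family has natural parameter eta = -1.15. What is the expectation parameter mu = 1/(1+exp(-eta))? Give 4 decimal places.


Dual coordinate (expectation parameter) for Bernoulli:
mu = 1/(1+exp(-eta)).
eta = -1.15.
exp(-eta) = exp(1.15) = 3.158193.
mu = 1/(1+3.158193) = 0.2405

0.2405


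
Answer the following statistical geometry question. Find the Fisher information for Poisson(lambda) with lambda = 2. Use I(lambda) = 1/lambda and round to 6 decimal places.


Fisher information for Poisson: I(lambda) = 1/lambda.
lambda = 2.
I(lambda) = 1/2 = 0.500000

0.500000


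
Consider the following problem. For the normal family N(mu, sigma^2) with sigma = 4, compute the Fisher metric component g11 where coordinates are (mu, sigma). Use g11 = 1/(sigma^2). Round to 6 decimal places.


For the 2-parameter normal family, the Fisher metric has:
  g11 = 1/sigma^2, g22 = 2/sigma^2.
sigma = 4, sigma^2 = 16.
g11 = 0.062500

0.062500


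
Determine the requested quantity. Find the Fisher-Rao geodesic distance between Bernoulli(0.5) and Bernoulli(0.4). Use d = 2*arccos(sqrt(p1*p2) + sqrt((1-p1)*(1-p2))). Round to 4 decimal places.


Geodesic distance on Bernoulli manifold:
d(p1,p2) = 2*arccos(sqrt(p1*p2) + sqrt((1-p1)*(1-p2))).
sqrt(p1*p2) = sqrt(0.5*0.4) = 0.447214.
sqrt((1-p1)*(1-p2)) = sqrt(0.5*0.6) = 0.547723.
arg = 0.447214 + 0.547723 = 0.994936.
d = 2*arccos(0.994936) = 0.2014

0.2014


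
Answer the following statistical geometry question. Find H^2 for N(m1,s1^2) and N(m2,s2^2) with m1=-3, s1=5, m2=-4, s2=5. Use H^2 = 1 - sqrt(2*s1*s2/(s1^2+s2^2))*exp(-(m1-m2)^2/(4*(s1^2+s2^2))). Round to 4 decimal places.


Squared Hellinger distance for Gaussians:
H^2 = 1 - sqrt(2*s1*s2/(s1^2+s2^2)) * exp(-(m1-m2)^2/(4*(s1^2+s2^2))).
s1^2 = 25, s2^2 = 25, s1^2+s2^2 = 50.
sqrt(2*5*5/(50)) = 1.0.
(m1-m2)^2 = (1)^2 = 1.
exp(-1/(4*50)) = exp(-0.005) = 0.995012.
H^2 = 1 - 1.0*0.995012 = 0.0050

0.0050


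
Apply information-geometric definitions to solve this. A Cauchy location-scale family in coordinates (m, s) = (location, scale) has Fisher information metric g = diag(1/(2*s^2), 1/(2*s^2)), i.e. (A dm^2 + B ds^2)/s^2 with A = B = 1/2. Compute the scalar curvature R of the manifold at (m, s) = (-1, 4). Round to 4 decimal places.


The metric has the form g = (A dm^2 + B ds^2)/s^2 with A = 1/2, B = 1/2.
Substitute u = sqrt(A/B)*m: g = B*(du^2 + ds^2)/s^2, i.e. B times the
Poincare upper half-plane metric, which has constant Gaussian curvature -1.
Scaling a 2D metric by a constant c divides the Gaussian curvature by c,
so K = -1/B = -1/(1/2) = -2.0000 everywhere (the point (m, s) = (-1, 4) is irrelevant:
the curvature is constant).
Scalar curvature in dimension 2: R = 2K = -2/(1/2) = -4.0000.

-4.0000


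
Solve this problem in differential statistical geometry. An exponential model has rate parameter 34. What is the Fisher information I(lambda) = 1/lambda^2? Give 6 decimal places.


Fisher information for exponential: I(lambda) = 1/lambda^2.
lambda = 34, lambda^2 = 1156.
I = 1/1156 = 0.000865

0.000865


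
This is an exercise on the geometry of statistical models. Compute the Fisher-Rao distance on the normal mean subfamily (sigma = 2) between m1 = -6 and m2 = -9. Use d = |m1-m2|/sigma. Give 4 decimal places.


On the fixed-variance normal subfamily, geodesic distance = |m1-m2|/sigma.
|-6 - -9| = 3.
sigma = 2.
d = 3/2 = 1.5000

1.5000


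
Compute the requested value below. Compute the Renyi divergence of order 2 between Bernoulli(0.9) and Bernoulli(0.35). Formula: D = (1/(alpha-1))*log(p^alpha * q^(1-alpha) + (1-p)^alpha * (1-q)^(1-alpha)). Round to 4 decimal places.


Renyi divergence of order alpha between Bernoulli distributions:
D = (1/(alpha-1))*log(p^alpha * q^(1-alpha) + (1-p)^alpha * (1-q)^(1-alpha)).
alpha = 2, p = 0.9, q = 0.35.
p^alpha * q^(1-alpha) = 0.9^2 * 0.35^-1 = 2.314286.
(1-p)^alpha * (1-q)^(1-alpha) = 0.1^2 * 0.65^-1 = 0.015385.
sum = 2.314286 + 0.015385 = 2.32967.
D = (1/1)*log(2.32967) = 0.8457

0.8457


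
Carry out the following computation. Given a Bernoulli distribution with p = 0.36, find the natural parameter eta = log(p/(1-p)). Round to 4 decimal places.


Natural parameter for Bernoulli: eta = log(p/(1-p)).
p = 0.36, 1-p = 0.64.
p/(1-p) = 0.5625.
eta = log(0.5625) = -0.5754

-0.5754


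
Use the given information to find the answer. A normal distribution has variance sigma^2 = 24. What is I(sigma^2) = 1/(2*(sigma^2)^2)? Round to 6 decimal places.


Fisher information for variance: I(sigma^2) = 1/(2*sigma^4).
sigma^2 = 24, so sigma^4 = 576.
I = 1/(2*576) = 1/1152 = 0.000868

0.000868


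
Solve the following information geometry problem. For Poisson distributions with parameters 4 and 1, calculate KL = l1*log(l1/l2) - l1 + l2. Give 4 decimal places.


KL divergence for Poisson:
KL = l1*log(l1/l2) - l1 + l2.
l1 = 4, l2 = 1.
log(4/1) = 1.386294.
l1*log(l1/l2) = 4 * 1.386294 = 5.545177.
KL = 5.545177 - 4 + 1 = 2.5452

2.5452


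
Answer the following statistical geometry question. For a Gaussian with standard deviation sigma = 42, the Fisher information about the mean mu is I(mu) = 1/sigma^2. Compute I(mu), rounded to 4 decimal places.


The Fisher information for the mean of a normal distribution is I(mu) = 1/sigma^2.
sigma = 42, so sigma^2 = 1764.
I(mu) = 1/1764 = 0.0006

0.0006


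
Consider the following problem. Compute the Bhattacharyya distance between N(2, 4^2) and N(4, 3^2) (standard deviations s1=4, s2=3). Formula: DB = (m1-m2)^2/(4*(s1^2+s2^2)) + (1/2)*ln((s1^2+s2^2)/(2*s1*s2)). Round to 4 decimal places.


Bhattacharyya distance between two Gaussians:
DB = (m1-m2)^2/(4*(s1^2+s2^2)) + (1/2)*ln((s1^2+s2^2)/(2*s1*s2)).
(m1-m2)^2 = (-2)^2 = 4.
s1^2+s2^2 = 16 + 9 = 25.
term1 = 4/100 = 0.04.
term2 = 0.5*ln(25/24.0) = 0.020411.
DB = 0.04 + 0.020411 = 0.0604

0.0604


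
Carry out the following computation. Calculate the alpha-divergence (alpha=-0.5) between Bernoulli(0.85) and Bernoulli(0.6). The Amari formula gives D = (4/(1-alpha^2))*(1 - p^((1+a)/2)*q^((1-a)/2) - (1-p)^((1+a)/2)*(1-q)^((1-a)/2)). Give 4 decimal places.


Amari alpha-divergence:
D = (4/(1-alpha^2))*(1 - p^((1+a)/2)*q^((1-a)/2) - (1-p)^((1+a)/2)*(1-q)^((1-a)/2)).
alpha = -0.5, p = 0.85, q = 0.6.
e1 = (1+alpha)/2 = 0.25, e2 = (1-alpha)/2 = 0.75.
t1 = p^e1 * q^e2 = 0.85^0.25 * 0.6^0.75 = 0.654588.
t2 = (1-p)^e1 * (1-q)^e2 = 0.15^0.25 * 0.4^0.75 = 0.313017.
4/(1-alpha^2) = 5.333333.
D = 5.333333*(1 - 0.654588 - 0.313017) = 0.1728

0.1728


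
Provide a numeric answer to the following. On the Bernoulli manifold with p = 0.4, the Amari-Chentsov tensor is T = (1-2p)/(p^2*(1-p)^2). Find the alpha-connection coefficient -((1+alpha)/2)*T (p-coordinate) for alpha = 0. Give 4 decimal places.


Skewness (Amari-Chentsov) tensor: T = (1-2p)/(p^2*(1-p)^2).
p = 0.4, 1-2p = 0.2, p^2 = 0.16, (1-p)^2 = 0.36.
T = 0.2/(0.16 * 0.36) = 3.472222.
In the p-coordinate, Gamma^(alpha) = Gamma^(0) - (alpha/2)*T with Gamma^(0) = (1/2)*g'(p) = -T/2,
so Gamma^(alpha) = -((1+alpha)/2)*T.
alpha = 0, -(1+alpha)/2 = -0.5.
Gamma = -0.5 * 3.472222 = -1.7361

-1.7361


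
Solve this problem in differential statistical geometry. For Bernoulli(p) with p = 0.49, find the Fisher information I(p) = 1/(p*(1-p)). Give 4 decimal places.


For Bernoulli(p), Fisher information is I(p) = 1/(p*(1-p)).
p = 0.49, 1-p = 0.51.
p*(1-p) = 0.2499.
I(p) = 1/0.2499 = 4.0016

4.0016


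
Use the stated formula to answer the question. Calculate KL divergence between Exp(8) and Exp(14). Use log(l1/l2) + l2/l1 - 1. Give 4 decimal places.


KL divergence for exponential family:
KL = log(l1/l2) + l2/l1 - 1.
log(8/14) = -0.559616.
14/8 = 1.75.
KL = -0.559616 + 1.75 - 1 = 0.1904

0.1904


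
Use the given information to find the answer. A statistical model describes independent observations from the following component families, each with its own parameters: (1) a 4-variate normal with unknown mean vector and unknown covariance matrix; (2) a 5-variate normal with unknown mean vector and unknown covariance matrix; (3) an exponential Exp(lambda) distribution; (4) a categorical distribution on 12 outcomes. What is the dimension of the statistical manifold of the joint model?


The dimension of a statistical manifold equals the number of free
(independent) real parameters of the model. For a product of independent
blocks the parameter counts add.
- 4-variate normal: 4 (mean) + 4*5/2 = 10 (symmetric covariance) = 14.
- 5-variate normal: 5 (mean) + 5*6/2 = 15 (symmetric covariance) = 20.
- exponential (lambda): 1.
- categorical on 12 outcomes (probabilities sum to 1): 12-1 = 11.
Total = 14 + 20 + 1 + 11 = 46.
Dimension = 46

46


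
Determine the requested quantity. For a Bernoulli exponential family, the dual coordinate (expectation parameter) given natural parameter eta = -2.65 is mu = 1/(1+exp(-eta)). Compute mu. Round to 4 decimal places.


Dual coordinate (expectation parameter) for Bernoulli:
mu = 1/(1+exp(-eta)).
eta = -2.65.
exp(-eta) = exp(2.65) = 14.154039.
mu = 1/(1+14.154039) = 0.0660

0.0660


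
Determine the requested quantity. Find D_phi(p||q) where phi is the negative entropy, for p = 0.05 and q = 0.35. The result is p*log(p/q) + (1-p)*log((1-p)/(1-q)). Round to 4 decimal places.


Bregman divergence with negative entropy generator:
D = p*log(p/q) + (1-p)*log((1-p)/(1-q)).
p = 0.05, q = 0.35.
p*log(p/q) = 0.05*log(0.05/0.35) = -0.097296.
(1-p)*log((1-p)/(1-q)) = 0.95*log(0.95/0.65) = 0.360515.
D = -0.097296 + 0.360515 = 0.2632

0.2632


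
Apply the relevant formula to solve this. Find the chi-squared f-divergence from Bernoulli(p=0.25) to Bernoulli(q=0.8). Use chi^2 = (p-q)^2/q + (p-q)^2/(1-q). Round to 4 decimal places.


Chi-squared divergence between Bernoulli distributions:
chi^2 = (p-q)^2/q + (p-q)^2/(1-q).
p = 0.25, q = 0.8, p-q = -0.55.
(p-q)^2 = 0.3025.
term1 = 0.3025/0.8 = 0.378125.
term2 = 0.3025/0.2 = 1.5125.
chi^2 = 0.378125 + 1.5125 = 1.8906

1.8906


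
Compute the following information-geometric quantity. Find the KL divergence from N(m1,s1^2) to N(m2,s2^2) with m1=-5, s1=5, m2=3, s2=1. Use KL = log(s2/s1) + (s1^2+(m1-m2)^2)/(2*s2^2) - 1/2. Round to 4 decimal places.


KL divergence between normal distributions:
KL = log(s2/s1) + (s1^2 + (m1-m2)^2)/(2*s2^2) - 1/2.
log(1/5) = -1.609438.
(5^2 + (-5-3)^2)/(2*1^2) = (25 + 64)/2 = 44.5.
KL = -1.609438 + 44.5 - 0.5 = 42.3906

42.3906


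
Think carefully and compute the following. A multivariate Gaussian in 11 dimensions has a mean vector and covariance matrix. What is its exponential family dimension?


Exponential family dimension calculation:
For 11-dim MVN: mean has 11 params, covariance has 11*12/2 = 66 unique entries.
Total dim = 11 + 66 = 77.

77


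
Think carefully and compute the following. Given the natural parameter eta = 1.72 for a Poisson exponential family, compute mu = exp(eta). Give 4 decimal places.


Expectation parameter for Poisson exponential family:
mu = exp(eta).
eta = 1.72.
mu = exp(1.72) = 5.5845

5.5845


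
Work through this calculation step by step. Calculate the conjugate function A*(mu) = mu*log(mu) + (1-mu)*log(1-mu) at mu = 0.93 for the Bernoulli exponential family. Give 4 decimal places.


Legendre transform for Bernoulli:
A*(mu) = mu*log(mu) + (1-mu)*log(1-mu).
mu = 0.93, 1-mu = 0.07.
mu*log(mu) = 0.93*log(0.93) = -0.067491.
(1-mu)*log(1-mu) = 0.07*log(0.07) = -0.186148.
A* = -0.067491 + -0.186148 = -0.2536

-0.2536


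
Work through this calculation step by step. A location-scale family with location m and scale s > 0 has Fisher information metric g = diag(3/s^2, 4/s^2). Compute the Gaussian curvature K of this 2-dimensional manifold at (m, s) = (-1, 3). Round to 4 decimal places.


The metric has the form g = (A dm^2 + B ds^2)/s^2 with A = 3, B = 4.
Substitute u = sqrt(A/B)*m: g = B*(du^2 + ds^2)/s^2, i.e. B times the
Poincare upper half-plane metric, which has constant Gaussian curvature -1.
Scaling a 2D metric by a constant c divides the Gaussian curvature by c,
so K = -1/B = -1/(4) = -0.2500 everywhere (the point (m, s) = (-1, 3) is irrelevant:
the curvature is constant).
The requested Gaussian curvature is K = -0.2500.

-0.2500


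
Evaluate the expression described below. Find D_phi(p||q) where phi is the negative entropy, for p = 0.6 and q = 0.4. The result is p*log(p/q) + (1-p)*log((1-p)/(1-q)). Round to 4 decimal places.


Bregman divergence with negative entropy generator:
D = p*log(p/q) + (1-p)*log((1-p)/(1-q)).
p = 0.6, q = 0.4.
p*log(p/q) = 0.6*log(0.6/0.4) = 0.243279.
(1-p)*log((1-p)/(1-q)) = 0.4*log(0.4/0.6) = -0.162186.
D = 0.243279 + -0.162186 = 0.0811

0.0811


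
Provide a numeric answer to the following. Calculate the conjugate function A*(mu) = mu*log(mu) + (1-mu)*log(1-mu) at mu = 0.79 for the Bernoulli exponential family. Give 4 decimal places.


Legendre transform for Bernoulli:
A*(mu) = mu*log(mu) + (1-mu)*log(1-mu).
mu = 0.79, 1-mu = 0.21.
mu*log(mu) = 0.79*log(0.79) = -0.186221.
(1-mu)*log(1-mu) = 0.21*log(0.21) = -0.327736.
A* = -0.186221 + -0.327736 = -0.5140

-0.5140


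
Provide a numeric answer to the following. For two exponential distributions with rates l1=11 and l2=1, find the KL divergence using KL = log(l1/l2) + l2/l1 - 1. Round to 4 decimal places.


KL divergence for exponential family:
KL = log(l1/l2) + l2/l1 - 1.
log(11/1) = 2.397895.
1/11 = 0.090909.
KL = 2.397895 + 0.090909 - 1 = 1.4888

1.4888


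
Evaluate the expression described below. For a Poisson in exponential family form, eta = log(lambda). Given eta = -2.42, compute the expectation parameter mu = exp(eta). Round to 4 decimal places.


Expectation parameter for Poisson exponential family:
mu = exp(eta).
eta = -2.42.
mu = exp(-2.42) = 0.0889

0.0889


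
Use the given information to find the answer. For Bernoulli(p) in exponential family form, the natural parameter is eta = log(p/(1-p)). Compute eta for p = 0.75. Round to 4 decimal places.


Natural parameter for Bernoulli: eta = log(p/(1-p)).
p = 0.75, 1-p = 0.25.
p/(1-p) = 3.0.
eta = log(3.0) = 1.0986

1.0986


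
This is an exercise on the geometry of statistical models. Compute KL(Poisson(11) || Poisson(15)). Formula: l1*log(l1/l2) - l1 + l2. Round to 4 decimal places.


KL divergence for Poisson:
KL = l1*log(l1/l2) - l1 + l2.
l1 = 11, l2 = 15.
log(11/15) = -0.310155.
l1*log(l1/l2) = 11 * -0.310155 = -3.411704.
KL = -3.411704 - 11 + 15 = 0.5883

0.5883


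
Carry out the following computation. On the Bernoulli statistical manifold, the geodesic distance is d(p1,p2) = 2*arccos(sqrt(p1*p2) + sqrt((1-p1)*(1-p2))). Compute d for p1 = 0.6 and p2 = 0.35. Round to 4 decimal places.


Geodesic distance on Bernoulli manifold:
d(p1,p2) = 2*arccos(sqrt(p1*p2) + sqrt((1-p1)*(1-p2))).
sqrt(p1*p2) = sqrt(0.6*0.35) = 0.458258.
sqrt((1-p1)*(1-p2)) = sqrt(0.4*0.65) = 0.509902.
arg = 0.458258 + 0.509902 = 0.96816.
d = 2*arccos(0.96816) = 0.5061

0.5061


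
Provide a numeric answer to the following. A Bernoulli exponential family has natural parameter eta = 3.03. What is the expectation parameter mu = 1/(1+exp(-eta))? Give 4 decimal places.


Dual coordinate (expectation parameter) for Bernoulli:
mu = 1/(1+exp(-eta)).
eta = 3.03.
exp(-eta) = exp(-3.03) = 0.048316.
mu = 1/(1+0.048316) = 0.9539

0.9539


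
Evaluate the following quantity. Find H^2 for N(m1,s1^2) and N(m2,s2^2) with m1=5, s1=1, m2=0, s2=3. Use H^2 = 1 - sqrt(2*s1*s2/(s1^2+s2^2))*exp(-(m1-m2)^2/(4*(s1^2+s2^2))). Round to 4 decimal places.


Squared Hellinger distance for Gaussians:
H^2 = 1 - sqrt(2*s1*s2/(s1^2+s2^2)) * exp(-(m1-m2)^2/(4*(s1^2+s2^2))).
s1^2 = 1, s2^2 = 9, s1^2+s2^2 = 10.
sqrt(2*1*3/(10)) = 0.774597.
(m1-m2)^2 = (5)^2 = 25.
exp(-25/(4*10)) = exp(-0.625) = 0.535261.
H^2 = 1 - 0.774597*0.535261 = 0.5854

0.5854


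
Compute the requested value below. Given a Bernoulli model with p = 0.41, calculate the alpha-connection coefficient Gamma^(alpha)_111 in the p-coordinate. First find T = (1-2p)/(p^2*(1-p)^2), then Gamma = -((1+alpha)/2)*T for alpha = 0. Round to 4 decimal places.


Skewness (Amari-Chentsov) tensor: T = (1-2p)/(p^2*(1-p)^2).
p = 0.41, 1-2p = 0.18, p^2 = 0.1681, (1-p)^2 = 0.3481.
T = 0.18/(0.1681 * 0.3481) = 3.076102.
In the p-coordinate, Gamma^(alpha) = Gamma^(0) - (alpha/2)*T with Gamma^(0) = (1/2)*g'(p) = -T/2,
so Gamma^(alpha) = -((1+alpha)/2)*T.
alpha = 0, -(1+alpha)/2 = -0.5.
Gamma = -0.5 * 3.076102 = -1.5381

-1.5381


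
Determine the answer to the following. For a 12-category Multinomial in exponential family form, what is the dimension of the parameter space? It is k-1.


Exponential family dimension calculation:
For Multinomial with k=12 categories, dim = k-1 = 11.

11


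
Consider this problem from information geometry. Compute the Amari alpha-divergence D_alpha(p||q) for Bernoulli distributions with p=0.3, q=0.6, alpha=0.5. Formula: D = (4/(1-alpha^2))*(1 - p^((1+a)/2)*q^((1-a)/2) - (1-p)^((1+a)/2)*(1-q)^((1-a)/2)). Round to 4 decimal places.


Amari alpha-divergence:
D = (4/(1-alpha^2))*(1 - p^((1+a)/2)*q^((1-a)/2) - (1-p)^((1+a)/2)*(1-q)^((1-a)/2)).
alpha = 0.5, p = 0.3, q = 0.6.
e1 = (1+alpha)/2 = 0.75, e2 = (1-alpha)/2 = 0.25.
t1 = p^e1 * q^e2 = 0.3^0.75 * 0.6^0.25 = 0.356762.
t2 = (1-p)^e1 * (1-q)^e2 = 0.7^0.75 * 0.4^0.25 = 0.608609.
4/(1-alpha^2) = 5.333333.
D = 5.333333*(1 - 0.356762 - 0.608609) = 0.1847

0.1847


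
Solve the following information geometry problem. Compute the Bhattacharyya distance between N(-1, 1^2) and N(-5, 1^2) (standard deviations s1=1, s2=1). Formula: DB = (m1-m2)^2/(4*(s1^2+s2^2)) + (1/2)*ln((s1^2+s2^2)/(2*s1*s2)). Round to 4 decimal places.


Bhattacharyya distance between two Gaussians:
DB = (m1-m2)^2/(4*(s1^2+s2^2)) + (1/2)*ln((s1^2+s2^2)/(2*s1*s2)).
(m1-m2)^2 = (4)^2 = 16.
s1^2+s2^2 = 1 + 1 = 2.
term1 = 16/8 = 2.0.
term2 = 0.5*ln(2/2.0) = 0.0.
DB = 2.0 + 0.0 = 2.0000

2.0000


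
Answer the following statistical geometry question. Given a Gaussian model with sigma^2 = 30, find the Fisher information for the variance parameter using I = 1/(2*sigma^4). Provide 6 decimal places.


Fisher information for variance: I(sigma^2) = 1/(2*sigma^4).
sigma^2 = 30, so sigma^4 = 900.
I = 1/(2*900) = 1/1800 = 0.000556

0.000556


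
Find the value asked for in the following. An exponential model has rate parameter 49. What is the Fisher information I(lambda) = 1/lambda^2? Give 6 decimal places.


Fisher information for exponential: I(lambda) = 1/lambda^2.
lambda = 49, lambda^2 = 2401.
I = 1/2401 = 0.000416

0.000416


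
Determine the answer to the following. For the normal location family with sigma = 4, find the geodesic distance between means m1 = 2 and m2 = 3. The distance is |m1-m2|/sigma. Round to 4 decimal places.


On the fixed-variance normal subfamily, geodesic distance = |m1-m2|/sigma.
|2 - 3| = 1.
sigma = 4.
d = 1/4 = 0.2500

0.2500


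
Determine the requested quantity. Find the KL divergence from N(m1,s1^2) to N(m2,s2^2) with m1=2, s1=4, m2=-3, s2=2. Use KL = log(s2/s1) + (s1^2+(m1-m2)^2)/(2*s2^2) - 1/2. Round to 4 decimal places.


KL divergence between normal distributions:
KL = log(s2/s1) + (s1^2 + (m1-m2)^2)/(2*s2^2) - 1/2.
log(2/4) = -0.693147.
(4^2 + (2--3)^2)/(2*2^2) = (16 + 25)/8 = 5.125.
KL = -0.693147 + 5.125 - 0.5 = 3.9319

3.9319


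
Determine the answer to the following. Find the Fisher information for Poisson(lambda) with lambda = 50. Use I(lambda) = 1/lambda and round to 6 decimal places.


Fisher information for Poisson: I(lambda) = 1/lambda.
lambda = 50.
I(lambda) = 1/50 = 0.020000

0.020000


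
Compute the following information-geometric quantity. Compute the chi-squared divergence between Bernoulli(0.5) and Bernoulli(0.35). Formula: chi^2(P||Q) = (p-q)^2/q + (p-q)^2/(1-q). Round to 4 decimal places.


Chi-squared divergence between Bernoulli distributions:
chi^2 = (p-q)^2/q + (p-q)^2/(1-q).
p = 0.5, q = 0.35, p-q = 0.15.
(p-q)^2 = 0.0225.
term1 = 0.0225/0.35 = 0.064286.
term2 = 0.0225/0.65 = 0.034615.
chi^2 = 0.064286 + 0.034615 = 0.0989

0.0989


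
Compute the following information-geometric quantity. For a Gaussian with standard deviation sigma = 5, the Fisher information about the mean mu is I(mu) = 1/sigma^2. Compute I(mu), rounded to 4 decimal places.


The Fisher information for the mean of a normal distribution is I(mu) = 1/sigma^2.
sigma = 5, so sigma^2 = 25.
I(mu) = 1/25 = 0.0400

0.0400


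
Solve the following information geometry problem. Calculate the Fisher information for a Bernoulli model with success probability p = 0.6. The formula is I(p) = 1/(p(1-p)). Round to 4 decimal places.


For Bernoulli(p), Fisher information is I(p) = 1/(p*(1-p)).
p = 0.6, 1-p = 0.4.
p*(1-p) = 0.24.
I(p) = 1/0.24 = 4.1667

4.1667


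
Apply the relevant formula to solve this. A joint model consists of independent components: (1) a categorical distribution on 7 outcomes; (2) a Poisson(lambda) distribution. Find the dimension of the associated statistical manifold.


The dimension of a statistical manifold equals the number of free
(independent) real parameters of the model. For a product of independent
blocks the parameter counts add.
- categorical on 7 outcomes (probabilities sum to 1): 7-1 = 6.
- Poisson (lambda): 1.
Total = 6 + 1 = 7.
Dimension = 7

7


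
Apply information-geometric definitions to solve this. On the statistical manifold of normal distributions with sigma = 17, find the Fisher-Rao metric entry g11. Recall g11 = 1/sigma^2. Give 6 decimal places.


For the 2-parameter normal family, the Fisher metric has:
  g11 = 1/sigma^2, g22 = 2/sigma^2.
sigma = 17, sigma^2 = 289.
g11 = 0.003460

0.003460


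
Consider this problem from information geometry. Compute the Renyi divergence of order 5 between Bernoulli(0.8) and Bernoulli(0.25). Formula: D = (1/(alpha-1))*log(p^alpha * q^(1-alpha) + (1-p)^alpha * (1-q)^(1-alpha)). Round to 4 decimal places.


Renyi divergence of order alpha between Bernoulli distributions:
D = (1/(alpha-1))*log(p^alpha * q^(1-alpha) + (1-p)^alpha * (1-q)^(1-alpha)).
alpha = 5, p = 0.8, q = 0.25.
p^alpha * q^(1-alpha) = 0.8^5 * 0.25^-4 = 83.88608.
(1-p)^alpha * (1-q)^(1-alpha) = 0.2^5 * 0.75^-4 = 0.001011.
sum = 83.88608 + 0.001011 = 83.887091.
D = (1/4)*log(83.887091) = 1.1074

1.1074


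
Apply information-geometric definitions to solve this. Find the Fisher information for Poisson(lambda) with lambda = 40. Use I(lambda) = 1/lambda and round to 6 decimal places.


Fisher information for Poisson: I(lambda) = 1/lambda.
lambda = 40.
I(lambda) = 1/40 = 0.025000

0.025000


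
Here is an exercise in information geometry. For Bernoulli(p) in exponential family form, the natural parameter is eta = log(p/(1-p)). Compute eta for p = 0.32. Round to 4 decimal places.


Natural parameter for Bernoulli: eta = log(p/(1-p)).
p = 0.32, 1-p = 0.68.
p/(1-p) = 0.470588.
eta = log(0.470588) = -0.7538

-0.7538


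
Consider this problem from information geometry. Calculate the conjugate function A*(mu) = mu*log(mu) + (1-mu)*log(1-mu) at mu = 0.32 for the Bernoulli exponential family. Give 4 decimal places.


Legendre transform for Bernoulli:
A*(mu) = mu*log(mu) + (1-mu)*log(1-mu).
mu = 0.32, 1-mu = 0.68.
mu*log(mu) = 0.32*log(0.32) = -0.364619.
(1-mu)*log(1-mu) = 0.68*log(0.68) = -0.26225.
A* = -0.364619 + -0.26225 = -0.6269

-0.6269


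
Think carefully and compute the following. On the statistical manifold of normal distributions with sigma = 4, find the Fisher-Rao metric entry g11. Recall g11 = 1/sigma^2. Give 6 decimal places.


For the 2-parameter normal family, the Fisher metric has:
  g11 = 1/sigma^2, g22 = 2/sigma^2.
sigma = 4, sigma^2 = 16.
g11 = 0.062500

0.062500


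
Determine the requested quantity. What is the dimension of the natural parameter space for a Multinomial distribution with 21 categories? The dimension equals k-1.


Exponential family dimension calculation:
For Multinomial with k=21 categories, dim = k-1 = 20.

20


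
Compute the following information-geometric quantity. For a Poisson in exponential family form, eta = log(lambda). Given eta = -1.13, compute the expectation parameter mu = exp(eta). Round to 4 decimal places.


Expectation parameter for Poisson exponential family:
mu = exp(eta).
eta = -1.13.
mu = exp(-1.13) = 0.3230

0.3230


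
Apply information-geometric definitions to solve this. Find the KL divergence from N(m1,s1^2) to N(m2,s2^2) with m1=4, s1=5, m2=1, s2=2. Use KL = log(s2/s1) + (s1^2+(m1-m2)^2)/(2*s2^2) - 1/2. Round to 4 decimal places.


KL divergence between normal distributions:
KL = log(s2/s1) + (s1^2 + (m1-m2)^2)/(2*s2^2) - 1/2.
log(2/5) = -0.916291.
(5^2 + (4-1)^2)/(2*2^2) = (25 + 9)/8 = 4.25.
KL = -0.916291 + 4.25 - 0.5 = 2.8337

2.8337


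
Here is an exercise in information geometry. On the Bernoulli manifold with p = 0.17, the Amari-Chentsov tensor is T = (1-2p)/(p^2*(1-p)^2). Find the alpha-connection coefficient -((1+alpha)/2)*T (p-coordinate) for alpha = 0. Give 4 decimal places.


Skewness (Amari-Chentsov) tensor: T = (1-2p)/(p^2*(1-p)^2).
p = 0.17, 1-2p = 0.66, p^2 = 0.0289, (1-p)^2 = 0.6889.
T = 0.66/(0.0289 * 0.6889) = 33.150487.
In the p-coordinate, Gamma^(alpha) = Gamma^(0) - (alpha/2)*T with Gamma^(0) = (1/2)*g'(p) = -T/2,
so Gamma^(alpha) = -((1+alpha)/2)*T.
alpha = 0, -(1+alpha)/2 = -0.5.
Gamma = -0.5 * 33.150487 = -16.5752

-16.5752
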